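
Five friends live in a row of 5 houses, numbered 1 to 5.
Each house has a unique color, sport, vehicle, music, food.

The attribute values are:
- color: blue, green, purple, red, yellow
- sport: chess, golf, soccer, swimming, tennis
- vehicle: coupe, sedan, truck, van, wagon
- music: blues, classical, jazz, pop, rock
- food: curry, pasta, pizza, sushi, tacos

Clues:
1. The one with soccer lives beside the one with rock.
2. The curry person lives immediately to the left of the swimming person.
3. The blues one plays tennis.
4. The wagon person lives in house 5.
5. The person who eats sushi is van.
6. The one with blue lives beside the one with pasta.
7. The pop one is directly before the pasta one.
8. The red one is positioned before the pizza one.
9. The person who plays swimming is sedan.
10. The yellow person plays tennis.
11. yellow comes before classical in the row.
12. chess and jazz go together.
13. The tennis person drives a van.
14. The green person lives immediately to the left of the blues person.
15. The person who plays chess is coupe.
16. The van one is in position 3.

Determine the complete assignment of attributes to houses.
Solution:

House | Color | Sport | Vehicle | Music | Food
----------------------------------------------
  1   | blue | soccer | truck | pop | curry
  2   | green | swimming | sedan | rock | pasta
  3   | yellow | tennis | van | blues | sushi
  4   | red | chess | coupe | jazz | tacos
  5   | purple | golf | wagon | classical | pizza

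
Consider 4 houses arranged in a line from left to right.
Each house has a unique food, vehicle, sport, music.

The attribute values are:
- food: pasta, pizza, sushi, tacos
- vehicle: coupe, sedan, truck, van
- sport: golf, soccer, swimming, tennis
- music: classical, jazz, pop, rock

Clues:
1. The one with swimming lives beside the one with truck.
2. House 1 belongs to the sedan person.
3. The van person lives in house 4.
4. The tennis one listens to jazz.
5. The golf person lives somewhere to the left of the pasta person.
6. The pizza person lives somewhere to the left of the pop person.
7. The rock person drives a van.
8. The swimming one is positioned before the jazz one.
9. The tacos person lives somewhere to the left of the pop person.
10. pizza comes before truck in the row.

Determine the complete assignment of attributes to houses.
Solution:

House | Food | Vehicle | Sport | Music
--------------------------------------
  1   | pizza | sedan | swimming | classical
  2   | tacos | truck | tennis | jazz
  3   | sushi | coupe | golf | pop
  4   | pasta | van | soccer | rock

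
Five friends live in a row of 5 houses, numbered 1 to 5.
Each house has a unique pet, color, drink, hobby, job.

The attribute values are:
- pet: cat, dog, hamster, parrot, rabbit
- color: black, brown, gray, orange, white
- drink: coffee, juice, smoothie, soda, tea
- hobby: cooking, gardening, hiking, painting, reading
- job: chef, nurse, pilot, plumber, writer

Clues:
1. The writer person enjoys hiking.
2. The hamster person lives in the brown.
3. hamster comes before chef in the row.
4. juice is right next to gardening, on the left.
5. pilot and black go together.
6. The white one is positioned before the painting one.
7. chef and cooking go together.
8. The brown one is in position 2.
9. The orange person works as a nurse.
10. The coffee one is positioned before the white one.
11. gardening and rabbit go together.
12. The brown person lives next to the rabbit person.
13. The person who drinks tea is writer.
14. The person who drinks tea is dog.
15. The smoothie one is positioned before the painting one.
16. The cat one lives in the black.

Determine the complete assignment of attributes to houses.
Solution:

House | Pet | Color | Drink | Hobby | Job
-----------------------------------------
  1   | dog | gray | tea | hiking | writer
  2   | hamster | brown | juice | reading | plumber
  3   | rabbit | orange | coffee | gardening | nurse
  4   | parrot | white | smoothie | cooking | chef
  5   | cat | black | soda | painting | pilot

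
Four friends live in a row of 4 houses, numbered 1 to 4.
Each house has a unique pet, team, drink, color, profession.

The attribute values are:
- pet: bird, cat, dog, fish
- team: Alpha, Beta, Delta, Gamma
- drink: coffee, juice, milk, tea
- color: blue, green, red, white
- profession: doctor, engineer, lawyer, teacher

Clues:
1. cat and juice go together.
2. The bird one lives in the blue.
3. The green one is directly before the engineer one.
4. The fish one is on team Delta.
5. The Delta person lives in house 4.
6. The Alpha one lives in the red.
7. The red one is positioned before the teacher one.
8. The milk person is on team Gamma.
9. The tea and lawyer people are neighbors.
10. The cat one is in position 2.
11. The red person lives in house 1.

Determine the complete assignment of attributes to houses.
Solution:

House | Pet | Team | Drink | Color | Profession
-----------------------------------------------
  1   | dog | Alpha | tea | red | doctor
  2   | cat | Beta | juice | green | lawyer
  3   | bird | Gamma | milk | blue | engineer
  4   | fish | Delta | coffee | white | teacher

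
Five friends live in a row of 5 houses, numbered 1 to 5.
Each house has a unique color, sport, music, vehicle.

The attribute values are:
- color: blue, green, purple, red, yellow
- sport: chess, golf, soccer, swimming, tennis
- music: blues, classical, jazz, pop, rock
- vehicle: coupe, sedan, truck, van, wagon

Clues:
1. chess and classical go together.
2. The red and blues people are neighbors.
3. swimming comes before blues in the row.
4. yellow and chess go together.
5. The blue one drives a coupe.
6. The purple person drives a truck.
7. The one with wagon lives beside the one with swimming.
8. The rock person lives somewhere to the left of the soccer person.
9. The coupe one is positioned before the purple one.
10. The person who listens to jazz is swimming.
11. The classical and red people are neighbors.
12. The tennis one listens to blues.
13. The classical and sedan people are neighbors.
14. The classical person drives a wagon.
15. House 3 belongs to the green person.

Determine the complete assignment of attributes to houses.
Solution:

House | Color | Sport | Music | Vehicle
---------------------------------------
  1   | yellow | chess | classical | wagon
  2   | red | swimming | jazz | sedan
  3   | green | tennis | blues | van
  4   | blue | golf | rock | coupe
  5   | purple | soccer | pop | truck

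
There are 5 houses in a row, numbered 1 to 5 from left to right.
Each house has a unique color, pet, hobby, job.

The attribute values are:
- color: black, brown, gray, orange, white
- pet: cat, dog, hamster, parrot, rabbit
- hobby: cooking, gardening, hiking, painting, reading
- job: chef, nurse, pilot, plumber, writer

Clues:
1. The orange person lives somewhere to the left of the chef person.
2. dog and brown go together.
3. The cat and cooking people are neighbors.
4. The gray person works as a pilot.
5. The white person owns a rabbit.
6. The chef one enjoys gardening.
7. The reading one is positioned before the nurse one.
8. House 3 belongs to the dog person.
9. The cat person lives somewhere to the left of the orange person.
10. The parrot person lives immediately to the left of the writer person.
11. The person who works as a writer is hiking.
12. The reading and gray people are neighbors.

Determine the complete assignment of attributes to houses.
Solution:

House | Color | Pet | Hobby | Job
---------------------------------
  1   | black | cat | reading | plumber
  2   | gray | parrot | cooking | pilot
  3   | brown | dog | hiking | writer
  4   | orange | hamster | painting | nurse
  5   | white | rabbit | gardening | chef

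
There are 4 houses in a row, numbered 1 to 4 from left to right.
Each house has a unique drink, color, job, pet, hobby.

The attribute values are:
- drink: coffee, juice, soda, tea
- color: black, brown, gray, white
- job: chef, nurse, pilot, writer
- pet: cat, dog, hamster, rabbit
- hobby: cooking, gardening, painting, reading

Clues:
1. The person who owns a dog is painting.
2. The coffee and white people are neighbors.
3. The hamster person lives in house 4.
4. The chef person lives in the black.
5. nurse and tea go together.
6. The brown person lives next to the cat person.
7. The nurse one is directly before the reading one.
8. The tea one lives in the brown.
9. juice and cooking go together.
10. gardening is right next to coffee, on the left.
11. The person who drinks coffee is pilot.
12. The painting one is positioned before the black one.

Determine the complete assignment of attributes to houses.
Solution:

House | Drink | Color | Job | Pet | Hobby
-----------------------------------------
  1   | tea | brown | nurse | rabbit | gardening
  2   | coffee | gray | pilot | cat | reading
  3   | soda | white | writer | dog | painting
  4   | juice | black | chef | hamster | cooking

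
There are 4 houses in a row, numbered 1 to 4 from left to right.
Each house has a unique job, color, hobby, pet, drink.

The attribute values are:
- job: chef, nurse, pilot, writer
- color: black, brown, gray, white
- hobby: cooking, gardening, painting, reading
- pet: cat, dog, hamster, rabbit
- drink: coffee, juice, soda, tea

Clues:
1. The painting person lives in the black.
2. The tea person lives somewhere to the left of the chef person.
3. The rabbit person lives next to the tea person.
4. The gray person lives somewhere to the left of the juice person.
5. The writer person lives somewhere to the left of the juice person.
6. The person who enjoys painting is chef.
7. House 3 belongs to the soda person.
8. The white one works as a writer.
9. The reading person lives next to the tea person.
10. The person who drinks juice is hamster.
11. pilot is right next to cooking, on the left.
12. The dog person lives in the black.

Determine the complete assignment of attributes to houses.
Solution:

House | Job | Color | Hobby | Pet | Drink
-----------------------------------------
  1   | pilot | gray | reading | rabbit | coffee
  2   | writer | white | cooking | cat | tea
  3   | chef | black | painting | dog | soda
  4   | nurse | brown | gardening | hamster | juice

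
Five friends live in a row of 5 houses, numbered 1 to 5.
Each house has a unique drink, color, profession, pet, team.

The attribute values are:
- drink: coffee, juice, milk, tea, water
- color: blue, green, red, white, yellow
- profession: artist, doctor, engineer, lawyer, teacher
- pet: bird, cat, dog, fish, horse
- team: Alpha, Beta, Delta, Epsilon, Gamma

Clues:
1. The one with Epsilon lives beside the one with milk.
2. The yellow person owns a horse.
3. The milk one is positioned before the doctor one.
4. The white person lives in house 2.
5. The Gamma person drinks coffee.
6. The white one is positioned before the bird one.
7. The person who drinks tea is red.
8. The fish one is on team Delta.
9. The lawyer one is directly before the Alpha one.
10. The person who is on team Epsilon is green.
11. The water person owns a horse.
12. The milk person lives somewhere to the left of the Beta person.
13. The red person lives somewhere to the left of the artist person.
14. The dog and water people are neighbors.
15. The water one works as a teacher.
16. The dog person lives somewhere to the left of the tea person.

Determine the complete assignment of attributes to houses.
Solution:

House | Drink | Color | Profession | Pet | Team
-----------------------------------------------
  1   | juice | green | lawyer | cat | Epsilon
  2   | milk | white | engineer | dog | Alpha
  3   | water | yellow | teacher | horse | Beta
  4   | tea | red | doctor | fish | Delta
  5   | coffee | blue | artist | bird | Gamma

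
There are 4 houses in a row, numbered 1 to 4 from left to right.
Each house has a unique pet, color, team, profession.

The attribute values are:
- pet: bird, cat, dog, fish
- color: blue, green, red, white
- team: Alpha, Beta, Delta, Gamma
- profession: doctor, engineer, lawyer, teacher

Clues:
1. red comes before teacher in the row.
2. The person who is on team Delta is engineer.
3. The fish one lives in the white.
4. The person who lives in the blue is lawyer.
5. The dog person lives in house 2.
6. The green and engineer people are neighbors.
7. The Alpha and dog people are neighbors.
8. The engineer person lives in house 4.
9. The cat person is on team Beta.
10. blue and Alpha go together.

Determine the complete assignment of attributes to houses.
Solution:

House | Pet | Color | Team | Profession
---------------------------------------
  1   | bird | blue | Alpha | lawyer
  2   | dog | red | Gamma | doctor
  3   | cat | green | Beta | teacher
  4   | fish | white | Delta | engineer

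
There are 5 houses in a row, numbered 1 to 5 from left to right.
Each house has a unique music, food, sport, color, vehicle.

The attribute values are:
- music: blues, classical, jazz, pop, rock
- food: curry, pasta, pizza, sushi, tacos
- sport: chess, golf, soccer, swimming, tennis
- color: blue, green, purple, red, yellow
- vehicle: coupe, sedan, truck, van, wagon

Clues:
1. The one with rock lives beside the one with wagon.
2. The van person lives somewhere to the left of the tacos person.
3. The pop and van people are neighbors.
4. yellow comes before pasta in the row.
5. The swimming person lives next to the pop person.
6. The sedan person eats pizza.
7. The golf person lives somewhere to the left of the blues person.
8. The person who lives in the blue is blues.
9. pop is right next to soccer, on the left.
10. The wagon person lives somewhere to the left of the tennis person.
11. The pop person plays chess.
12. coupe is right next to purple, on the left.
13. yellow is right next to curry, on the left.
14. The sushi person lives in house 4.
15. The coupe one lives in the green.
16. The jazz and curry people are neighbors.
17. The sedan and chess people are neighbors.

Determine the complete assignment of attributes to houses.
Solution:

House | Music | Food | Sport | Color | Vehicle
----------------------------------------------
  1   | jazz | pizza | swimming | yellow | sedan
  2   | pop | curry | chess | green | coupe
  3   | rock | pasta | soccer | purple | van
  4   | classical | sushi | golf | red | wagon
  5   | blues | tacos | tennis | blue | truck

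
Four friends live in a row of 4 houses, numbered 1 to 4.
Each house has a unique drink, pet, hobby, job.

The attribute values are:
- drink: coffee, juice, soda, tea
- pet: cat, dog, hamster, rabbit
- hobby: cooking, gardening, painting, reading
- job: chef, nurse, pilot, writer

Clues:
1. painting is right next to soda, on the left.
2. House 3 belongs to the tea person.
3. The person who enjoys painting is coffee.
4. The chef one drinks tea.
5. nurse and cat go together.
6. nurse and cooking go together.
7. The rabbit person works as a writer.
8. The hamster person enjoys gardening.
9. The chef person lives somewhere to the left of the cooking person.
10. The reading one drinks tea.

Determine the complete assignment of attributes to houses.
Solution:

House | Drink | Pet | Hobby | Job
---------------------------------
  1   | coffee | rabbit | painting | writer
  2   | soda | hamster | gardening | pilot
  3   | tea | dog | reading | chef
  4   | juice | cat | cooking | nurse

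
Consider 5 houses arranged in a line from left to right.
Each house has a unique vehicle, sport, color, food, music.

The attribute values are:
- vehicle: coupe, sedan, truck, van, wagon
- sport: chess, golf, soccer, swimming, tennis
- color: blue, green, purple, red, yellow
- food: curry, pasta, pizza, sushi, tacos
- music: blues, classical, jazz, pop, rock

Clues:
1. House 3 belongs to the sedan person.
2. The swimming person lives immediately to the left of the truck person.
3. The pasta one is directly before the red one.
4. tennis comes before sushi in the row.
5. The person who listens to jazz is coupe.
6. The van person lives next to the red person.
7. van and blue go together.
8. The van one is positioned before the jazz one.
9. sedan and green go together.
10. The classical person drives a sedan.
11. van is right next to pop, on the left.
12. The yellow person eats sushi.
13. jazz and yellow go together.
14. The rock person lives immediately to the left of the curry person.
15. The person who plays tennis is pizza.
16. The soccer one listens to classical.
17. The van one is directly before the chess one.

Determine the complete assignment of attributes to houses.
Solution:

House | Vehicle | Sport | Color | Food | Music
----------------------------------------------
  1   | van | swimming | blue | pasta | rock
  2   | truck | chess | red | curry | pop
  3   | sedan | soccer | green | tacos | classical
  4   | wagon | tennis | purple | pizza | blues
  5   | coupe | golf | yellow | sushi | jazz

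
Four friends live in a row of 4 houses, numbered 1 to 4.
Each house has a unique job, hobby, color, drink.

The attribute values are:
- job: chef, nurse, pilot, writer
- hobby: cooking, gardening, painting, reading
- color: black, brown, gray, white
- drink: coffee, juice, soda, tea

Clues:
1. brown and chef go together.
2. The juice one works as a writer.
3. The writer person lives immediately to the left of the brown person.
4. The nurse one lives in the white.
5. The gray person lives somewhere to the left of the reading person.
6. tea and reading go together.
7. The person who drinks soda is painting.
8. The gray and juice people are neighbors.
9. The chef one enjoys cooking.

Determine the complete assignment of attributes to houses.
Solution:

House | Job | Hobby | Color | Drink
-----------------------------------
  1   | pilot | painting | gray | soda
  2   | writer | gardening | black | juice
  3   | chef | cooking | brown | coffee
  4   | nurse | reading | white | tea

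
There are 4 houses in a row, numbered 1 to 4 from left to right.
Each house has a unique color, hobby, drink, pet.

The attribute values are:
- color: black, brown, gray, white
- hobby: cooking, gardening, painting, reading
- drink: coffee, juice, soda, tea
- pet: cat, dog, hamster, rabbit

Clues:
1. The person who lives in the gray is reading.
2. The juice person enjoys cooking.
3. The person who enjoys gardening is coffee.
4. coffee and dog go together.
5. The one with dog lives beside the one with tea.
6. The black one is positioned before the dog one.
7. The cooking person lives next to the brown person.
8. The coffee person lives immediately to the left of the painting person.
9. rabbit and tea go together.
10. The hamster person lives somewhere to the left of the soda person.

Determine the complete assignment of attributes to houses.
Solution:

House | Color | Hobby | Drink | Pet
-----------------------------------
  1   | black | cooking | juice | hamster
  2   | brown | gardening | coffee | dog
  3   | white | painting | tea | rabbit
  4   | gray | reading | soda | cat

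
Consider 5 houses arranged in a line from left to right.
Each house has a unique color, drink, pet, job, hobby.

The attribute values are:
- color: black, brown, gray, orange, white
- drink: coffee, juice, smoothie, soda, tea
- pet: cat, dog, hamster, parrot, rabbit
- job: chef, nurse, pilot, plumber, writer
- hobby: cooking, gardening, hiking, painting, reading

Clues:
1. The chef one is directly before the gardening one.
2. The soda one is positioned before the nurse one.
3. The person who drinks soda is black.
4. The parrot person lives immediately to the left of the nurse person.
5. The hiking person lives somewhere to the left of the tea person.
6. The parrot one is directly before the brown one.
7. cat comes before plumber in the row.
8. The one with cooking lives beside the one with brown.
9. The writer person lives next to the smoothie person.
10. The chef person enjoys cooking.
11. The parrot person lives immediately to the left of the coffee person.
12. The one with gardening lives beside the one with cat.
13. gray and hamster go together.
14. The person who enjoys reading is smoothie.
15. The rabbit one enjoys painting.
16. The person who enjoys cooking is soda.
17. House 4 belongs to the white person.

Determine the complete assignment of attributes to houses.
Solution:

House | Color | Drink | Pet | Job | Hobby
-----------------------------------------
  1   | black | soda | parrot | chef | cooking
  2   | brown | coffee | dog | nurse | gardening
  3   | orange | juice | cat | pilot | hiking
  4   | white | tea | rabbit | writer | painting
  5   | gray | smoothie | hamster | plumber | reading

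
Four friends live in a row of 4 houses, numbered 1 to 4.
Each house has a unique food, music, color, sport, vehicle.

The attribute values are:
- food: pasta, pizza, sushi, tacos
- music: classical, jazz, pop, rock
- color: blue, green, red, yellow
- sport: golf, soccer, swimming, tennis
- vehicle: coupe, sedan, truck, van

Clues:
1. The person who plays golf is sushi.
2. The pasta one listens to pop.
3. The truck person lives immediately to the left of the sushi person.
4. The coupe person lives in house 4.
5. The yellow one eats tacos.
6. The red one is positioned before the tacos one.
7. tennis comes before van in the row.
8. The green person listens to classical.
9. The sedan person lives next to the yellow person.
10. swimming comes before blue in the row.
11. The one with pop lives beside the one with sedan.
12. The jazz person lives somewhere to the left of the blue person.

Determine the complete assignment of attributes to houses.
Solution:

House | Food | Music | Color | Sport | Vehicle
----------------------------------------------
  1   | pasta | pop | red | tennis | truck
  2   | sushi | classical | green | golf | sedan
  3   | tacos | jazz | yellow | swimming | van
  4   | pizza | rock | blue | soccer | coupe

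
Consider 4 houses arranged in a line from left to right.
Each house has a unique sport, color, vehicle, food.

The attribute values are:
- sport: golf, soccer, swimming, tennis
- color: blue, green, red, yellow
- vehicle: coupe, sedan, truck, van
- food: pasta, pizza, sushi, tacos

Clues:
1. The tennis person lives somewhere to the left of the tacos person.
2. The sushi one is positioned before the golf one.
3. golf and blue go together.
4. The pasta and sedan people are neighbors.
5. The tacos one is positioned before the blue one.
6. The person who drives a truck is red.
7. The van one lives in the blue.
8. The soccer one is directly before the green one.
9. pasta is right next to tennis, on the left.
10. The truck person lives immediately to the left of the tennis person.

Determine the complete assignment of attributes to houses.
Solution:

House | Sport | Color | Vehicle | Food
--------------------------------------
  1   | soccer | red | truck | pasta
  2   | tennis | green | sedan | sushi
  3   | swimming | yellow | coupe | tacos
  4   | golf | blue | van | pizza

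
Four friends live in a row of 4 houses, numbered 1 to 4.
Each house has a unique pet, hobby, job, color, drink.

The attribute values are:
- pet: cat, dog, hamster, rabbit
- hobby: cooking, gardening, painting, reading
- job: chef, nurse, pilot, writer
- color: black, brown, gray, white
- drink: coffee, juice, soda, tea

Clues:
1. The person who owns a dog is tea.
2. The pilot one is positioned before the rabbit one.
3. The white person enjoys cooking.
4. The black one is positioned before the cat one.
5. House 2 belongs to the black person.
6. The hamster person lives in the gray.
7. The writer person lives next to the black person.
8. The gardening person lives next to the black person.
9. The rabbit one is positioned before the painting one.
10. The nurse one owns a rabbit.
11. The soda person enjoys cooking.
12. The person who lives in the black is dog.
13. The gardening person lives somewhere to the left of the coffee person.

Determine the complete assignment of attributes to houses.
Solution:

House | Pet | Hobby | Job | Color | Drink
-----------------------------------------
  1   | hamster | gardening | writer | gray | juice
  2   | dog | reading | pilot | black | tea
  3   | rabbit | cooking | nurse | white | soda
  4   | cat | painting | chef | brown | coffee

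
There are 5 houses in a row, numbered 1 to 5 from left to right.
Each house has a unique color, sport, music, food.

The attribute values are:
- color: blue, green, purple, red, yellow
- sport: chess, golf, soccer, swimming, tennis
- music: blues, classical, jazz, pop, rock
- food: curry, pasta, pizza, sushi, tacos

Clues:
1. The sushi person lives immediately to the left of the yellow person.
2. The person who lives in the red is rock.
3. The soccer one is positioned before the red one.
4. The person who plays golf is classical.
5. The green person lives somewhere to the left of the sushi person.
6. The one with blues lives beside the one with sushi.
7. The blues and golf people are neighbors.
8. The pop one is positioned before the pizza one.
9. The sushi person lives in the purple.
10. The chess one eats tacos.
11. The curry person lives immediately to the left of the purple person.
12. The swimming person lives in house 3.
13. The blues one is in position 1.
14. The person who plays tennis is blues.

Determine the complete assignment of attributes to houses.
Solution:

House | Color | Sport | Music | Food
------------------------------------
  1   | green | tennis | blues | curry
  2   | purple | golf | classical | sushi
  3   | yellow | swimming | pop | pasta
  4   | blue | soccer | jazz | pizza
  5   | red | chess | rock | tacos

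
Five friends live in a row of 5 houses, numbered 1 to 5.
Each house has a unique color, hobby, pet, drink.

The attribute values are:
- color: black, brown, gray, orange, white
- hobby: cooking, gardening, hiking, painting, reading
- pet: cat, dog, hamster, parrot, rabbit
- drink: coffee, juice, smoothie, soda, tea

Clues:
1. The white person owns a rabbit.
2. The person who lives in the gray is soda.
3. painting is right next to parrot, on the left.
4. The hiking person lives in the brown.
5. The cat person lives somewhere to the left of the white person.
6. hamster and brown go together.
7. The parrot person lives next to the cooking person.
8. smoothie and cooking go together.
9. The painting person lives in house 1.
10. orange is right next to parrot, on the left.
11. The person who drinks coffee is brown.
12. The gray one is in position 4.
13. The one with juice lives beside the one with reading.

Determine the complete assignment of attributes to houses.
Solution:

House | Color | Hobby | Pet | Drink
-----------------------------------
  1   | orange | painting | cat | juice
  2   | black | reading | parrot | tea
  3   | white | cooking | rabbit | smoothie
  4   | gray | gardening | dog | soda
  5   | brown | hiking | hamster | coffee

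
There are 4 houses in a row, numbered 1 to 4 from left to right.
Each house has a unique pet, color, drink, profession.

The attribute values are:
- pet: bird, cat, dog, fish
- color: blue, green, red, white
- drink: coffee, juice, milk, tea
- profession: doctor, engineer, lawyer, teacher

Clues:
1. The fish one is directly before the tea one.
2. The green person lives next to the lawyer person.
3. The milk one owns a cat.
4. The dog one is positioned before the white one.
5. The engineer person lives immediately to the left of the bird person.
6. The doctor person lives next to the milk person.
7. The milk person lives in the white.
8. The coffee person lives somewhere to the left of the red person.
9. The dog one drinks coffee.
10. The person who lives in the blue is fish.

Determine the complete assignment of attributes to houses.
Solution:

House | Pet | Color | Drink | Profession
----------------------------------------
  1   | dog | green | coffee | doctor
  2   | cat | white | milk | lawyer
  3   | fish | blue | juice | engineer
  4   | bird | red | tea | teacher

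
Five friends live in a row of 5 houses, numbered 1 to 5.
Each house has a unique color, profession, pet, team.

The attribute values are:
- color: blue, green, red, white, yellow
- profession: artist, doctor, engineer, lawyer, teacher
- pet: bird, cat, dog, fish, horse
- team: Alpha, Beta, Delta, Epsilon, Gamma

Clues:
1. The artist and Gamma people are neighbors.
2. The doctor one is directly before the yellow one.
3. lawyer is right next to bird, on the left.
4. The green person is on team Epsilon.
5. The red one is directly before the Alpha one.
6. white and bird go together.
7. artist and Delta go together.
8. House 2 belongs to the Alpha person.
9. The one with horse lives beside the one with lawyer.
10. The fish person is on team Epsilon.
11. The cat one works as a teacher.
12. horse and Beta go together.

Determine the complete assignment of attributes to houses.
Solution:

House | Color | Profession | Pet | Team
---------------------------------------
  1   | red | doctor | horse | Beta
  2   | yellow | lawyer | dog | Alpha
  3   | white | artist | bird | Delta
  4   | blue | teacher | cat | Gamma
  5   | green | engineer | fish | Epsilon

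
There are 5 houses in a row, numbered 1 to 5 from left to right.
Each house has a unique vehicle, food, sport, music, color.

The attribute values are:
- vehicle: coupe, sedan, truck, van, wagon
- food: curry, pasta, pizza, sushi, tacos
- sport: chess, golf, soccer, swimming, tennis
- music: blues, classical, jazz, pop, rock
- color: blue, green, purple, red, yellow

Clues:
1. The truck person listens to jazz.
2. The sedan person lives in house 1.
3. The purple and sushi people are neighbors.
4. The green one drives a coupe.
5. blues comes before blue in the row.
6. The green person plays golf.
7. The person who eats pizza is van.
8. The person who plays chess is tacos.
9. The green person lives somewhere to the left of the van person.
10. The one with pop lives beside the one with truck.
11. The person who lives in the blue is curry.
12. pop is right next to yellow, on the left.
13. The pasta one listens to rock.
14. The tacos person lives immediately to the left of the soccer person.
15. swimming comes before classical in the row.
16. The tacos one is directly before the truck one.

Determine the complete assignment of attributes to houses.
Solution:

House | Vehicle | Food | Sport | Music | Color
----------------------------------------------
  1   | sedan | tacos | chess | pop | purple
  2   | truck | sushi | soccer | jazz | yellow
  3   | coupe | pasta | golf | rock | green
  4   | van | pizza | swimming | blues | red
  5   | wagon | curry | tennis | classical | blue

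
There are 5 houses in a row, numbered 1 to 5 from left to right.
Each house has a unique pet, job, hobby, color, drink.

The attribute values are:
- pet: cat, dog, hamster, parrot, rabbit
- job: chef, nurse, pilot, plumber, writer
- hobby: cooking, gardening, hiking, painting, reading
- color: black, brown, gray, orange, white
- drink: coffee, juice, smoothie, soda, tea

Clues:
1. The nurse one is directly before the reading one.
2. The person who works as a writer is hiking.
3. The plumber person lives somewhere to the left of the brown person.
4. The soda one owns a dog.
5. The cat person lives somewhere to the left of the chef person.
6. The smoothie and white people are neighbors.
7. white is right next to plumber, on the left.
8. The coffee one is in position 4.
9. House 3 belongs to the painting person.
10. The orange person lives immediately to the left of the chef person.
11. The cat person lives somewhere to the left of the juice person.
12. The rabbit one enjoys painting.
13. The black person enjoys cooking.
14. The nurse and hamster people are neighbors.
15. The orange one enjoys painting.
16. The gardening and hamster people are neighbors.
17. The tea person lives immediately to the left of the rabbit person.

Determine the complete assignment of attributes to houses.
Solution:

House | Pet | Job | Hobby | Color | Drink
-----------------------------------------
  1   | cat | nurse | gardening | gray | smoothie
  2   | hamster | pilot | reading | white | tea
  3   | rabbit | plumber | painting | orange | juice
  4   | parrot | chef | cooking | black | coffee
  5   | dog | writer | hiking | brown | soda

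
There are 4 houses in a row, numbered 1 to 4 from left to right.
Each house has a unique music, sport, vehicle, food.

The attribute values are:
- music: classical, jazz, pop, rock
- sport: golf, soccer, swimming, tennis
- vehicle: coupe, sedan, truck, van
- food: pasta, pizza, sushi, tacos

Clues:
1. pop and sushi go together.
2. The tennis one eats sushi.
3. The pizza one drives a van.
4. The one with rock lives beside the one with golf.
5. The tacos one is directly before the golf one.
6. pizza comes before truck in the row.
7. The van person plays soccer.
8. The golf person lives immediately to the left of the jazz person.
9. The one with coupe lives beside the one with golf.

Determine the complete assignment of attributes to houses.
Solution:

House | Music | Sport | Vehicle | Food
--------------------------------------
  1   | rock | swimming | coupe | tacos
  2   | classical | golf | sedan | pasta
  3   | jazz | soccer | van | pizza
  4   | pop | tennis | truck | sushi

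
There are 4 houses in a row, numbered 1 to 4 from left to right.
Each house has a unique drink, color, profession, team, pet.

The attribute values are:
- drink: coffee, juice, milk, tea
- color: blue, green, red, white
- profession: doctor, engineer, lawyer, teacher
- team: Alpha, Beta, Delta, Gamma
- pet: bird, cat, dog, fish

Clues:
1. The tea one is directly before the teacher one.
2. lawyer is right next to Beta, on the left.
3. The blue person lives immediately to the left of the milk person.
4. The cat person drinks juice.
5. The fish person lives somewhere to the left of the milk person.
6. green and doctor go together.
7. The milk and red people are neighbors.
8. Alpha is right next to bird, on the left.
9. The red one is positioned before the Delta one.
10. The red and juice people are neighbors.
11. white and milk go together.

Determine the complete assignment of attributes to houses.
Solution:

House | Drink | Color | Profession | Team | Pet
-----------------------------------------------
  1   | tea | blue | lawyer | Alpha | fish
  2   | milk | white | teacher | Beta | bird
  3   | coffee | red | engineer | Gamma | dog
  4   | juice | green | doctor | Delta | cat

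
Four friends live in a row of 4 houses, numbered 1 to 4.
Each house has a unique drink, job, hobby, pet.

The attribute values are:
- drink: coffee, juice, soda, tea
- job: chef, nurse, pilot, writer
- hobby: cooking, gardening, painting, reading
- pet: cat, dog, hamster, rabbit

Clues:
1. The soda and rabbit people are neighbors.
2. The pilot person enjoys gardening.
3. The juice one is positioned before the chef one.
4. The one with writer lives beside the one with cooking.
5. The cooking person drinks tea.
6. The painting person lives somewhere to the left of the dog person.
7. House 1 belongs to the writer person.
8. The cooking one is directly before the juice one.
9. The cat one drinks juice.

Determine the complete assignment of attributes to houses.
Solution:

House | Drink | Job | Hobby | Pet
---------------------------------
  1   | soda | writer | painting | hamster
  2   | tea | nurse | cooking | rabbit
  3   | juice | pilot | gardening | cat
  4   | coffee | chef | reading | dog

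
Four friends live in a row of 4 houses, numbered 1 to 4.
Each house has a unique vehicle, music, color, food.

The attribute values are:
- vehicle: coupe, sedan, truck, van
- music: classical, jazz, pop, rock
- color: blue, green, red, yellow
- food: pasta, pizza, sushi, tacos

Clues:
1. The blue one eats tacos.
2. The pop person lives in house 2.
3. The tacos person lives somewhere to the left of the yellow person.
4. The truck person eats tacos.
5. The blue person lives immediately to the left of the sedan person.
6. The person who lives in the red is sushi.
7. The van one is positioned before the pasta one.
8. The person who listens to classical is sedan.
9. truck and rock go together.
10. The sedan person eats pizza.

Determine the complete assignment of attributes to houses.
Solution:

House | Vehicle | Music | Color | Food
--------------------------------------
  1   | van | jazz | red | sushi
  2   | coupe | pop | green | pasta
  3   | truck | rock | blue | tacos
  4   | sedan | classical | yellow | pizza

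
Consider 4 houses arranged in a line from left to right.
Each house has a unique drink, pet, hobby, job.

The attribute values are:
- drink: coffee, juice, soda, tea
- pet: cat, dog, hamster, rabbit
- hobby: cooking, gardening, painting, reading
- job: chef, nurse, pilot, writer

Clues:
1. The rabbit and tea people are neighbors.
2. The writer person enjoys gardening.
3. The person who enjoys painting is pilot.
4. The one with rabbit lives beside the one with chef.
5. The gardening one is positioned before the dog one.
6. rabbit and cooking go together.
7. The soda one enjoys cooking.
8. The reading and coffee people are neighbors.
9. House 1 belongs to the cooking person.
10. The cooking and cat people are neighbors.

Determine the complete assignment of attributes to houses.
Solution:

House | Drink | Pet | Hobby | Job
---------------------------------
  1   | soda | rabbit | cooking | nurse
  2   | tea | cat | reading | chef
  3   | coffee | hamster | gardening | writer
  4   | juice | dog | painting | pilot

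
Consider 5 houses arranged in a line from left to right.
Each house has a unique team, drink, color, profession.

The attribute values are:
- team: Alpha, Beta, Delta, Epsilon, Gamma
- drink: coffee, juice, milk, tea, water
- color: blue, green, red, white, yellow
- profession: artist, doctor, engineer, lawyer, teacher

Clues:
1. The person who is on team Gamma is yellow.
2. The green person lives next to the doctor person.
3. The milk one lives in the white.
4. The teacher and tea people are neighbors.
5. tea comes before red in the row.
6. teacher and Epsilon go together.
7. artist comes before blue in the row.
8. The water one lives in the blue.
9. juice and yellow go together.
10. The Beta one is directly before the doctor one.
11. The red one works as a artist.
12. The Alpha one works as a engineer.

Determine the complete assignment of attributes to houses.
Solution:

House | Team | Drink | Color | Profession
-----------------------------------------
  1   | Epsilon | milk | white | teacher
  2   | Beta | tea | green | lawyer
  3   | Gamma | juice | yellow | doctor
  4   | Delta | coffee | red | artist
  5   | Alpha | water | blue | engineer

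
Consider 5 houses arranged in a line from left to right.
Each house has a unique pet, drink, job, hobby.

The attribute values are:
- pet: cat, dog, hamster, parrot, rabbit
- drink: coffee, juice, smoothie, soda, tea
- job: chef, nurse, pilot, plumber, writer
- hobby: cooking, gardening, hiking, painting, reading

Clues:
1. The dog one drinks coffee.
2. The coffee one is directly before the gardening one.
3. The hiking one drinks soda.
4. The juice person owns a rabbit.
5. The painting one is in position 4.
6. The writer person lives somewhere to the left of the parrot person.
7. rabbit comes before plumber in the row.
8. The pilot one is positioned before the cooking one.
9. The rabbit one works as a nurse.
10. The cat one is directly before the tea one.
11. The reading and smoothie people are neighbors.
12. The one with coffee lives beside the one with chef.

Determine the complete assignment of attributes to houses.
Solution:

House | Pet | Drink | Job | Hobby
---------------------------------
  1   | dog | coffee | pilot | reading
  2   | cat | smoothie | chef | gardening
  3   | hamster | tea | writer | cooking
  4   | rabbit | juice | nurse | painting
  5   | parrot | soda | plumber | hiking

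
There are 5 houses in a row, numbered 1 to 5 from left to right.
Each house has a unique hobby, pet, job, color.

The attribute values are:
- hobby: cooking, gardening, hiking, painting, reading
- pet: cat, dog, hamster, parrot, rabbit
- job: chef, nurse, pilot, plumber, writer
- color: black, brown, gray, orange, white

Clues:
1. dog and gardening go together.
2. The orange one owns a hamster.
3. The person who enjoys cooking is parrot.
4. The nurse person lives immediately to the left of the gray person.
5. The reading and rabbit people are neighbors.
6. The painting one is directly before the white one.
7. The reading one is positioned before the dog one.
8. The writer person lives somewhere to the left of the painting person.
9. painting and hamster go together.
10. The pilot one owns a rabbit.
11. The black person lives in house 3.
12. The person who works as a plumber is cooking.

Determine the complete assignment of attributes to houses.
Solution:

House | Hobby | Pet | Job | Color
---------------------------------
  1   | reading | cat | nurse | brown
  2   | hiking | rabbit | pilot | gray
  3   | gardening | dog | writer | black
  4   | painting | hamster | chef | orange
  5   | cooking | parrot | plumber | white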